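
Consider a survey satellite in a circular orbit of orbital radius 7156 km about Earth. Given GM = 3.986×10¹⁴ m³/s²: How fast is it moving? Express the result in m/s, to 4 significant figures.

v ≈ 7463 m/s

r = 7156 km = 7.156×10⁶ m.
For a circular orbit v = √(μ/r) = √(3.986×10¹⁴ / 7.156×10⁶) = √(5.570×10⁷) = 7463 m/s.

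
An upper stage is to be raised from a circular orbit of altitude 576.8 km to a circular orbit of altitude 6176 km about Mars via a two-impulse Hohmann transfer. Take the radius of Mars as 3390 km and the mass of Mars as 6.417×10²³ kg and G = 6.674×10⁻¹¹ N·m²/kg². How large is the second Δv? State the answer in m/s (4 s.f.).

μ = GM = 6.674×10⁻¹¹ × 6.417×10²³ = 4.283×10¹³ m³/s².
r₁ = 3390 + 576.8 = 3966.8 km = 3.9668×10⁶ m.
r₂ = 3390 + 6176 = 9566.0 km = 9.5660×10⁶ m.
Transfer ellipse a_t = (r₁ + r₂)/2 = 6.766×10⁶ m.
At r₁: circular v_c1 = √(μ/r₁) = 3286 m/s; transfer-periapsis v_p = √[μ(2/r₁ − 1/a_t)] = 3907 m/s.
At r₂: circular v_c2 = √(μ/r₂) = 2116 m/s; transfer-apoapsis v_a = √[μ(2/r₂ − 1/a_t)] = 1620 m/s.
Δv₂ = v_c2 − v_a = 495.8 m/s.

Δv ≈ 495.8 m/s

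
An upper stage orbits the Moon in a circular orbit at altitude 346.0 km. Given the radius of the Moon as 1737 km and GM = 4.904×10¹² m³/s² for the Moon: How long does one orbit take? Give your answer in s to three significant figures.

r = 1737 + 346.0 = 2083.0 km = 2.0830×10⁶ m.
Kepler's third law: T = 2π√(r³/μ) = 2π√((2.083×10⁶)³ / 4.904×10¹²).
r³/μ = 1.843×10⁶ s², so T = 2π × 1.358×10³ = 8.530×10³ s.

T ≈ 8530 s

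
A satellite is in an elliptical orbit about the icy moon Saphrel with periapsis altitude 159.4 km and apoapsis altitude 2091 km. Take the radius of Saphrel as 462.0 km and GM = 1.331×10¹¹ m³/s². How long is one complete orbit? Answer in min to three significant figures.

r_p = 462.0 + 159.4 = 621.40 km = 6.2140×10⁵ m.
r_a = 462.0 + 2091 = 2553.0 km = 2.5530×10⁶ m.
Semi-major axis a = (r_p + r_a)/2 = (621.40 + 2553.0)/2 = 1587.2 km = 1.587×10⁶ m.
By Kepler's third law T = 2π√(a³/μ) = 2π × 5.481×10³ = 3.444×10⁴ s.
= 574.0 min.

T ≈ 574 min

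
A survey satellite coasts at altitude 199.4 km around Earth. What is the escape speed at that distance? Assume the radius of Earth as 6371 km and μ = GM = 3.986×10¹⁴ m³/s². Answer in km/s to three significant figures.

r = 6371 + 199.4 = 6570.4 km = 6.5704×10⁶ m.
Escape speed v_esc = √(2μ/r) = √(2 × 3.986×10¹⁴ / 6.570×10⁶) = √(1.213×10⁸) = 11020 m/s.
= 11.02 km/s.

v_esc ≈ 11.0 km/s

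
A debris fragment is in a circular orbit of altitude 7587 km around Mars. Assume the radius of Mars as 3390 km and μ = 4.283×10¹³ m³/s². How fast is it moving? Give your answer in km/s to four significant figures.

v ≈ 1.975 km/s

r = 3390 + 7587 = 10977 km = 1.0977×10⁷ m.
For a circular orbit v = √(μ/r) = √(4.283×10¹³ / 1.098×10⁷) = √(3.902×10⁶) = 1975 m/s.
That is 1.975 km/s.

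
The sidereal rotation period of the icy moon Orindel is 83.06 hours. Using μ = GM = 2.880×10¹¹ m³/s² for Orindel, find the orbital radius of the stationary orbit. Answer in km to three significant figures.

r_sync ≈ 8670 km

T = 83.06 hours = 2.990×10⁵ s.
A synchronous orbit has period T, so by Kepler's third law a = (μT²/4π²)^(1/3).
μT²/4π² = 2.880×10¹¹ × (2.990×10⁵)² / 39.48 = 6.523×10²⁰ m³.
a = 8.672×10⁶ m = 8672.4 km.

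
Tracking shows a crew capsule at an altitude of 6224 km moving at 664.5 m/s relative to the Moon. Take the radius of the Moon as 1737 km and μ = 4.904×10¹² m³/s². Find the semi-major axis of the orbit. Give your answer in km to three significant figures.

a ≈ 6200 km

r = 1737 + 6224 = 7961.0 km = 7.961×10⁶ m.
Specific orbital energy ε = v²/2 − μ/r = (664.5)²/2 − 4.904×10¹²/7.961×10⁶ = -3.952×10⁵ J/kg.
Since ε = −μ/(2a), a = −μ/(2ε) = 6.204×10⁶ m = 6204.1 km.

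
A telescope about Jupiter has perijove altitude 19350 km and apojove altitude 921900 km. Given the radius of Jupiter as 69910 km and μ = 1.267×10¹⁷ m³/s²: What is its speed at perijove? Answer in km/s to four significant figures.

v ≈ 51.03 km/s

r_p = 69910 + 19350 = 89260 km = 8.9260×10⁷ m.
r_a = 69910 + 921900 = 991810 km = 9.9181×10⁸ m.
Semi-major axis a = (r_p + r_a)/2 = 5.4054×10⁵ km = 5.405×10⁸ m.
Vis-viva: v² = μ(2/r − 1/a) = 1.267×10¹⁷ × (2.241×10⁻⁸ − 1.850×10⁻⁹) = 2.605×10⁹ m²/s².
v = 51030 m/s = 51.03 km/s.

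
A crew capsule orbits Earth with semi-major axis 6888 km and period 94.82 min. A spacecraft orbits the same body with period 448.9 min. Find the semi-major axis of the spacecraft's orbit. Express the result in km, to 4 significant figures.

Kepler's third law: a³ ∝ T², so a₂ = a₁ (T₂/T₁)^(2/3).
T₂/T₁ = 4.734, (T₂/T₁)^(2/3) = 2.819.
a₂ = 6888 × 2.819 = 19420 km.

a₂ ≈ 19420 km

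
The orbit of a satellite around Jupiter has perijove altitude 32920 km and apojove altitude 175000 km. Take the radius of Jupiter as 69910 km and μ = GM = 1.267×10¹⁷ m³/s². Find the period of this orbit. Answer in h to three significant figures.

r_p = 69910 + 32920 = 102830 km = 1.0283×10⁸ m.
r_a = 69910 + 175000 = 244910 km = 2.4491×10⁸ m.
Semi-major axis a = (r_p + r_a)/2 = (1.0283×10⁵ + 2.4491×10⁵)/2 = 1.7387×10⁵ km = 1.739×10⁸ m.
By Kepler's third law T = 2π√(a³/μ) = 2π × 6.441×10³ = 4.047×10⁴ s.
= 11.24 h.

T ≈ 11.2 h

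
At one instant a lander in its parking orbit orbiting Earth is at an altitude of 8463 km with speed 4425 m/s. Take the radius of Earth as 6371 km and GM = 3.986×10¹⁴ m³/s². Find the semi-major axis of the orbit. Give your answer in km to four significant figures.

r = 6371 + 8463 = 14834 km = 1.483×10⁷ m.
Vis-viva rearranged: 1/a = 2/r − v²/μ = 1.348×10⁻⁷ − 4.912×10⁻⁸ = 8.570×10⁻⁸ m⁻¹.
a = 1.167×10⁷ m = 11668 km.

a ≈ 11670 km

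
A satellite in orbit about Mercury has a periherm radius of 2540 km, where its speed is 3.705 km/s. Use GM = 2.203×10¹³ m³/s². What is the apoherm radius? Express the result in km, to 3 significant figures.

apoherm radius ≈ 9630 km

r_p = 2.540×10⁶ m.
Specific energy ε = v²/2 − μ/r = -1.810×10⁶ J/kg, so a = −μ/(2ε) = 6.087×10⁶ m.
The apsides satisfy r_p + r_a = 2a, so the apoherm radius is 2a − r_p = 9.633×10⁶ m = 9633.2 km.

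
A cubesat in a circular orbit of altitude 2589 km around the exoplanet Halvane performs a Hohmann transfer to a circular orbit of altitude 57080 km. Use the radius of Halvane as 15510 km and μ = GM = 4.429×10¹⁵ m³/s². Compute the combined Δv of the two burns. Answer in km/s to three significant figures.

r₁ = 15510 + 2589 = 18099 km = 1.8099×10⁷ m.
r₂ = 15510 + 57080 = 72590 km = 7.2590×10⁷ m.
Transfer ellipse a_t = (r₁ + r₂)/2 = 4.534×10⁷ m.
At r₁: circular v_c1 = √(μ/r₁) = 15640 m/s; transfer-periapsis v_p = √[μ(2/r₁ − 1/a_t)] = 19790 m/s.
Δv₁ = v_p − v_c1 = 4149 m/s.
At r₂: circular v_c2 = √(μ/r₂) = 7811 m/s; transfer-apoapsis v_a = √[μ(2/r₂ − 1/a_t)] = 4935 m/s.
Δv₂ = v_c2 − v_a = 2876 m/s.
Total Δv = Δv₁ + Δv₂ = 7026 m/s = 7.026 km/s.

Δv_total ≈ 7.03 km/s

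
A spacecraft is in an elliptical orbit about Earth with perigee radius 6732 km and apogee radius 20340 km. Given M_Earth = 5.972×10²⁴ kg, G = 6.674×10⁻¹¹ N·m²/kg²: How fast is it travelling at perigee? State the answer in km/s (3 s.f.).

μ = GM = 6.674×10⁻¹¹ × 5.972×10²⁴ = 3.986×10¹⁴ m³/s².
Semi-major axis a = (r_p + r_a)/2 = 13536 km = 1.354×10⁷ m.
Vis-viva: v² = μ(2/r − 1/a) = 3.986×10¹⁴ × (2.971×10⁻⁷ − 7.388×10⁻⁸) = 8.897×10⁷ m²/s².
v = 9432 m/s = 9.432 km/s.

v ≈ 9.43 km/s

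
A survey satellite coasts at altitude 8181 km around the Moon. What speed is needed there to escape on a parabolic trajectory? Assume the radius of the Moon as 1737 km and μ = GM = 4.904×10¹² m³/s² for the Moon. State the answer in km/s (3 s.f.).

v_esc ≈ 0.994 km/s

r = 1737 + 8181 = 9918.0 km = 9.9180×10⁶ m.
Escape speed v_esc = √(2μ/r) = √(2 × 4.904×10¹² / 9.918×10⁶) = √(9.889×10⁵) = 994.4 m/s.
= 0.9944 km/s.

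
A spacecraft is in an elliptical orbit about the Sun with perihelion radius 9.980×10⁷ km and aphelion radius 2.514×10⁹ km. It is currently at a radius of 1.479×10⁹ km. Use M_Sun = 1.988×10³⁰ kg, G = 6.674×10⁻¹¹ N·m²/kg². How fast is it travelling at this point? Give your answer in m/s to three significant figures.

μ = GM = 6.674×10⁻¹¹ × 1.988×10³⁰ = 1.327×10²⁰ m³/s².
Semi-major axis a = (r_p + r_a)/2 = 1.3069×10⁹ km = 1.307×10¹² m.
Vis-viva: v² = μ(2/r − 1/a) = 1.327×10²⁰ × (1.352×10⁻¹² − 7.652×10⁻¹³) = 7.790×10⁷ m²/s².
v = 8826 m/s.

v ≈ 8830 m/s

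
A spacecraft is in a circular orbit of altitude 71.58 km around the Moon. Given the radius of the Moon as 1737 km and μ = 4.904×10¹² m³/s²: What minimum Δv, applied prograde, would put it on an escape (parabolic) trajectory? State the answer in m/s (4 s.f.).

Δv ≈ 682.1 m/s

r = 1737 + 71.58 = 1808.6 km = 1.8086×10⁶ m.
Circular speed v_c = √(μ/r) = 1647 m/s.
Escape speed v_esc = √(2μ/r) = √2 × v_c = 2329 m/s.
Δv = v_esc − v_c = 682.1 m/s.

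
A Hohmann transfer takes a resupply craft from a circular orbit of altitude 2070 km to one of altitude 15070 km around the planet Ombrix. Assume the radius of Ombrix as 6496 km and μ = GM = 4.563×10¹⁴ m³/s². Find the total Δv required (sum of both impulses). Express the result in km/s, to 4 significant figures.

Δv_total ≈ 2.565 km/s

r₁ = 6496 + 2070 = 8566.0 km = 8.5660×10⁶ m.
r₂ = 6496 + 15070 = 21566 km = 2.1566×10⁷ m.
Transfer ellipse a_t = (r₁ + r₂)/2 = 1.507×10⁷ m.
At r₁: circular v_c1 = √(μ/r₁) = 7299 m/s; transfer-periapsis v_p = √[μ(2/r₁ − 1/a_t)] = 8732 m/s.
Δv₁ = v_p − v_c1 = 1434 m/s.
At r₂: circular v_c2 = √(μ/r₂) = 4600 m/s; transfer-apoapsis v_a = √[μ(2/r₂ − 1/a_t)] = 3468 m/s.
Δv₂ = v_c2 − v_a = 1131 m/s.
Total Δv = Δv₁ + Δv₂ = 2565 m/s = 2.565 km/s.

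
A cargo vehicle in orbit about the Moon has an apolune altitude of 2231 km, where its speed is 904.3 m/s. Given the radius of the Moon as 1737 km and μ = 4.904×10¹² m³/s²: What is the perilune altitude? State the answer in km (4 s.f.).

perilune altitude ≈ 224.8 km

r_a = 1737 + 2231 = 3968.0 km = 3.968×10⁶ m.
Specific energy ε = v²/2 − μ/r = -8.270×10⁵ J/kg, so a = −μ/(2ε) = 2.965×10⁶ m.
The apsides satisfy r_p + r_a = 2a, so the perilune radius is 2a − r_a = 1.962×10⁶ m = 1961.8 km.
Perilune altitude = 1961.8 − 1737 = 224.81 km.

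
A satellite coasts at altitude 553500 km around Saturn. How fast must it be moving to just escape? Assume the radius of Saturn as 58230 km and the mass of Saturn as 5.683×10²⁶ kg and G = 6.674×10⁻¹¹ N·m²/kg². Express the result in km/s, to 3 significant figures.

μ = GM = 6.674×10⁻¹¹ × 5.683×10²⁶ = 3.793×10¹⁶ m³/s².
r = 58230 + 553500 = 611730 km = 6.1173×10⁸ m.
Escape speed v_esc = √(2μ/r) = √(2 × 3.793×10¹⁶ / 6.117×10⁸) = √(1.240×10⁸) = 11140 m/s.
= 11.14 km/s.

v_esc ≈ 11.1 km/s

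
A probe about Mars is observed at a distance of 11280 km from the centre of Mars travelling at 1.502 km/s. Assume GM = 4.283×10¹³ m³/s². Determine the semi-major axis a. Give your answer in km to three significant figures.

a ≈ 8020 km

r = 1.128×10⁷ m.
Specific orbital energy ε = v²/2 − μ/r = (1502)²/2 − 4.283×10¹³/1.128×10⁷ = -2.669×10⁶ J/kg.
Since ε = −μ/(2a), a = −μ/(2ε) = 8.024×10⁶ m = 8023.7 km.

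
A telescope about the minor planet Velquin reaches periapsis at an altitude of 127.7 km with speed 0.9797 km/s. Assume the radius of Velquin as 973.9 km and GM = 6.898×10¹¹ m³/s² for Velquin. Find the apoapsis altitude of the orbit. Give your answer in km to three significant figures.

r_p = 973.9 + 127.7 = 1101.6 km = 1.102×10⁶ m.
Specific energy ε = v²/2 − μ/r = -1.463×10⁵ J/kg, so a = −μ/(2ε) = 2.358×10⁶ m.
The apsides satisfy r_p + r_a = 2a, so the apoapsis radius is 2a − r_p = 3.614×10⁶ m = 3614.2 km.
Apoapsis altitude = 3614.2 − 973.9 = 2640.3 km.

apoapsis altitude ≈ 2640 km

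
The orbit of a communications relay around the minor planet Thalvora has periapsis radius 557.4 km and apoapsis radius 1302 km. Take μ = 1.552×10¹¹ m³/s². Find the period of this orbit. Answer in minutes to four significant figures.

T ≈ 238.3 minutes

Semi-major axis a = (r_p + r_a)/2 = (557.40 + 1302.0)/2 = 929.70 km = 9.297×10⁵ m.
By Kepler's third law T = 2π√(a³/μ) = 2π × 2.275×10³ = 1.430×10⁴ s.
= 238.3 minutes.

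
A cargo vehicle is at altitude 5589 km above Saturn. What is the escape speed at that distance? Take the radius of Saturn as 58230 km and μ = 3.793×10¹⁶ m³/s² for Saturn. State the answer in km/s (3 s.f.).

r = 58230 + 5589 = 63819 km = 6.3819×10⁷ m.
Escape speed v_esc = √(2μ/r) = √(2 × 3.793×10¹⁶ / 6.382×10⁷) = √(1.189×10⁹) = 34480 m/s.
= 34.48 km/s.

v_esc ≈ 34.5 km/s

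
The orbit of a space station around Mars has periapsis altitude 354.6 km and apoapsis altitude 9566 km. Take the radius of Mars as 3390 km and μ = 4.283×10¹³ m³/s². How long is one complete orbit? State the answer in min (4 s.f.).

T ≈ 386.1 min

r_p = 3390 + 354.6 = 3744.6 km = 3.7446×10⁶ m.
r_a = 3390 + 9566 = 12956 km = 1.2956×10⁷ m.
Semi-major axis a = (r_p + r_a)/2 = (3744.6 + 12956)/2 = 8350.3 km = 8.350×10⁶ m.
By Kepler's third law T = 2π√(a³/μ) = 2π × 3.687×10³ = 2.317×10⁴ s.
= 386.1 min.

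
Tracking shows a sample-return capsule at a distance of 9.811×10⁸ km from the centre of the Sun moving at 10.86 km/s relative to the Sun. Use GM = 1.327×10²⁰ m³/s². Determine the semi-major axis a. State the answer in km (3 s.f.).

a ≈ 8.70×10⁸ km

r = 9.811×10¹¹ m.
Specific orbital energy ε = v²/2 − μ/r = (10860)²/2 − 1.327×10²⁰/9.811×10¹¹ = -7.629×10⁷ J/kg.
Since ε = −μ/(2a), a = −μ/(2ε) = 8.697×10¹¹ m = 8.6975×10⁸ km.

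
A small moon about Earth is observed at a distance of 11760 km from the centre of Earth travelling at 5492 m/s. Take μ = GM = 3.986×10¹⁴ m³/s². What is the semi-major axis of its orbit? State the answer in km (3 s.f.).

a ≈ 10600 km

r = 1.176×10⁷ m.
Specific orbital energy ε = v²/2 − μ/r = (5492)²/2 − 3.986×10¹⁴/1.176×10⁷ = -1.881×10⁷ J/kg.
Since ε = −μ/(2a), a = −μ/(2ε) = 1.059×10⁷ m = 10593 km.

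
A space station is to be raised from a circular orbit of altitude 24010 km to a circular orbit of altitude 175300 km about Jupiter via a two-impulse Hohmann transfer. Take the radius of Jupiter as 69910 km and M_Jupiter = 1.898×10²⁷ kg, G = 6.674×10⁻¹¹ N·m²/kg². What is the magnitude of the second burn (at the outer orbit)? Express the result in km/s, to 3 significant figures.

Δv ≈ 5.81 km/s

μ = GM = 6.674×10⁻¹¹ × 1.898×10²⁷ = 1.267×10¹⁷ m³/s².
r₁ = 69910 + 24010 = 93920 km = 9.3920×10⁷ m.
r₂ = 69910 + 175300 = 245210 km = 2.4521×10⁸ m.
Transfer ellipse a_t = (r₁ + r₂)/2 = 1.696×10⁸ m.
At r₁: circular v_c1 = √(μ/r₁) = 36730 m/s; transfer-perijove v_p = √[μ(2/r₁ − 1/a_t)] = 44160 m/s.
At r₂: circular v_c2 = √(μ/r₂) = 22730 m/s; transfer-apojove v_a = √[μ(2/r₂ − 1/a_t)] = 16920 m/s.
Δv₂ = v_c2 − v_a = 5813 m/s.
= 5.813 km/s.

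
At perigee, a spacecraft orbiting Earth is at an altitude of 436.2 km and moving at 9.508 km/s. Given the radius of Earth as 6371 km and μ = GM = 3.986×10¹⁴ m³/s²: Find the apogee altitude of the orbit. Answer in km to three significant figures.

r_p = 6371 + 436.2 = 6807.2 km = 6.807×10⁶ m.
Specific energy ε = v²/2 − μ/r = -1.335×10⁷ J/kg, so a = −μ/(2ε) = 1.492×10⁷ m.
The apsides satisfy r_p + r_a = 2a, so the apogee radius is 2a − r_p = 2.304×10⁷ m = 23040 km.
Apogee altitude = 23040 − 6371 = 16669 km.

apogee altitude ≈ 16700 km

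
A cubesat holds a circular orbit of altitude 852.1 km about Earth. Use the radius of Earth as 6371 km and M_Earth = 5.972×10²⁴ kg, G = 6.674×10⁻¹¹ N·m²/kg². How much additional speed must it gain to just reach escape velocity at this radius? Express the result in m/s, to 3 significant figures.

μ = GM = 6.674×10⁻¹¹ × 5.972×10²⁴ = 3.986×10¹⁴ m³/s².
r = 6371 + 852.1 = 7223.1 km = 7.2231×10⁶ m.
Circular speed v_c = √(μ/r) = 7428 m/s.
Escape speed v_esc = √(2μ/r) = √2 × v_c = 10510 m/s.
Δv = v_esc − v_c = 3077 m/s.

Δv ≈ 3080 m/s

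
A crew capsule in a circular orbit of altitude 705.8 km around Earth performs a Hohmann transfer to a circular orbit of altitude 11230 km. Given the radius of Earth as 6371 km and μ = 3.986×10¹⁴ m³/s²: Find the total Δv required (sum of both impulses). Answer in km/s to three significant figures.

Δv_total ≈ 2.61 km/s

r₁ = 6371 + 705.8 = 7076.8 km = 7.0768×10⁶ m.
r₂ = 6371 + 11230 = 17601 km = 1.7601×10⁷ m.
Transfer ellipse a_t = (r₁ + r₂)/2 = 1.234×10⁷ m.
At r₁: circular v_c1 = √(μ/r₁) = 7505 m/s; transfer-perigee v_p = √[μ(2/r₁ − 1/a_t)] = 8964 m/s.
Δv₁ = v_p − v_c1 = 1459 m/s.
At r₂: circular v_c2 = √(μ/r₂) = 4759 m/s; transfer-apogee v_a = √[μ(2/r₂ − 1/a_t)] = 3604 m/s.
Δv₂ = v_c2 − v_a = 1155 m/s.
Total Δv = Δv₁ + Δv₂ = 2613 m/s = 2.613 km/s.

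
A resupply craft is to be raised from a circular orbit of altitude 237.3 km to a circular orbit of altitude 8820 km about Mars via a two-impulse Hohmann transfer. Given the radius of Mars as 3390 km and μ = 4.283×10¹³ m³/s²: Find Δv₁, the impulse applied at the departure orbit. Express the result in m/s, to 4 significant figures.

r₁ = 3390 + 237.3 = 3627.3 km = 3.6273×10⁶ m.
r₂ = 3390 + 8820 = 12210 km = 1.2210×10⁷ m.
Transfer ellipse a_t = (r₁ + r₂)/2 = 7.919×10⁶ m.
At r₁: circular v_c1 = √(μ/r₁) = 3436 m/s; transfer-periapsis v_p = √[μ(2/r₁ − 1/a_t)] = 4267 m/s.
Δv₁ = v_p − v_c1 = 830.7 m/s.

Δv ≈ 830.7 m/s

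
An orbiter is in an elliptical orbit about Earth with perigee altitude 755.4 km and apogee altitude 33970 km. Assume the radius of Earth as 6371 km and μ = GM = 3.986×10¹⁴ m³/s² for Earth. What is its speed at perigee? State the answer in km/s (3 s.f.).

r_p = 6371 + 755.4 = 7126.4 km = 7.1264×10⁶ m.
r_a = 6371 + 33970 = 40341 km = 4.0341×10⁷ m.
Semi-major axis a = (r_p + r_a)/2 = 23734 km = 2.373×10⁷ m.
Vis-viva: v² = μ(2/r − 1/a) = 3.986×10¹⁴ × (2.806×10⁻⁷ − 4.213×10⁻⁸) = 9.507×10⁷ m²/s².
v = 9750 m/s = 9.750 km/s.

v ≈ 9.75 km/s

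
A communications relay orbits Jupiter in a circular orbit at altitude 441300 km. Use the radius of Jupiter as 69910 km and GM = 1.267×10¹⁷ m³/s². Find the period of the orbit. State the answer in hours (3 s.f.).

T ≈ 56.7 hours

r = 69910 + 441300 = 511210 km = 5.1121×10⁸ m.
Kepler's third law: T = 2π√(r³/μ) = 2π√((5.112×10⁸)³ / 1.267×10¹⁷).
r³/μ = 1.054×10⁹ s², so T = 2π × 3.247×10⁴ = 2.040×10⁵ s.
Converting: 2.040×10⁵ s ÷ 3600 = 56.67 hours.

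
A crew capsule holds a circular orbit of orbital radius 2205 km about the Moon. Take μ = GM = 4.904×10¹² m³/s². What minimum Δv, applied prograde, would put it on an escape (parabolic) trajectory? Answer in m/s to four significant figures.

r = 2205 km = 2.205×10⁶ m.
Circular speed v_c = √(μ/r) = 1491 m/s.
Escape speed v_esc = √(2μ/r) = √2 × v_c = 2109 m/s.
Δv = v_esc − v_c = 617.7 m/s.

Δv ≈ 617.7 m/s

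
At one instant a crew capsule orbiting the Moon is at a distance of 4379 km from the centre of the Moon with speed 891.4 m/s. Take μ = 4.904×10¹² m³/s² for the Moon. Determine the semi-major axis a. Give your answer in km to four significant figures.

a ≈ 3393 km

r = 4.379×10⁶ m.
Specific orbital energy ε = v²/2 − μ/r = (891.4)²/2 − 4.904×10¹²/4.379×10⁶ = -7.226×10⁵ J/kg.
Since ε = −μ/(2a), a = −μ/(2ε) = 3.393×10⁶ m = 3393.3 km.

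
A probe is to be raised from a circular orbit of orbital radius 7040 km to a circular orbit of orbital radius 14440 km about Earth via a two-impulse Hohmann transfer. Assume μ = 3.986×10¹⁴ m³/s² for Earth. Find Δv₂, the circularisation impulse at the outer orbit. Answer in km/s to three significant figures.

r₁ = 7040 km = 7.040×10⁶ m.
r₂ = 14440 km = 1.444×10⁷ m.
Transfer ellipse a_t = (r₁ + r₂)/2 = 1.074×10⁷ m.
At r₁: circular v_c1 = √(μ/r₁) = 7525 m/s; transfer-perigee v_p = √[μ(2/r₁ − 1/a_t)] = 8725 m/s.
At r₂: circular v_c2 = √(μ/r₂) = 5254 m/s; transfer-apogee v_a = √[μ(2/r₂ − 1/a_t)] = 4254 m/s.
Δv₂ = v_c2 − v_a = 1000 m/s.
= 1.000 km/s.

Δv ≈ 1.00 km/s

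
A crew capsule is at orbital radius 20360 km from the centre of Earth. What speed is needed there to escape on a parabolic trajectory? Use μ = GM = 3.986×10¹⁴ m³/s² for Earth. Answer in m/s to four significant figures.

r = 20360 km = 2.036×10⁷ m.
Escape speed v_esc = √(2μ/r) = √(2 × 3.986×10¹⁴ / 2.036×10⁷) = √(3.916×10⁷) = 6257 m/s.

v_esc ≈ 6257 m/s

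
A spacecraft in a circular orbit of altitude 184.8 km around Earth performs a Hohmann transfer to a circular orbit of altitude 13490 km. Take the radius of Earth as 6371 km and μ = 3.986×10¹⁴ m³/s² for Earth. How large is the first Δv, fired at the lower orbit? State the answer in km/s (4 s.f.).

Δv ≈ 1.764 km/s

r₁ = 6371 + 184.8 = 6555.8 km = 6.5558×10⁶ m.
r₂ = 6371 + 13490 = 19861 km = 1.9861×10⁷ m.
Transfer ellipse a_t = (r₁ + r₂)/2 = 1.321×10⁷ m.
At r₁: circular v_c1 = √(μ/r₁) = 7798 m/s; transfer-perigee v_p = √[μ(2/r₁ − 1/a_t)] = 9562 m/s.
Δv₁ = v_p − v_c1 = 1764 m/s.
= 1.764 km/s.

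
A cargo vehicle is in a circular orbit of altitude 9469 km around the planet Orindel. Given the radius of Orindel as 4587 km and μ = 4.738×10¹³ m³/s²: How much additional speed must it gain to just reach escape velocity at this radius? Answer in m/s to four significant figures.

r = 4587 + 9469 = 14056 km = 1.4056×10⁷ m.
Circular speed v_c = √(μ/r) = 1836 m/s.
Escape speed v_esc = √(2μ/r) = √2 × v_c = 2596 m/s.
Δv = v_esc − v_c = 760.5 m/s.

Δv ≈ 760.5 m/s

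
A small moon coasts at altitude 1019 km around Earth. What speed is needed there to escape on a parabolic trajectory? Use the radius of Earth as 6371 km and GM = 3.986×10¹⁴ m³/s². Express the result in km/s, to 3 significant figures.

v_esc ≈ 10.4 km/s

r = 6371 + 1019 = 7390.0 km = 7.3900×10⁶ m.
Escape speed v_esc = √(2μ/r) = √(2 × 3.986×10¹⁴ / 7.390×10⁶) = √(1.079×10⁸) = 10390 m/s.
= 10.39 km/s.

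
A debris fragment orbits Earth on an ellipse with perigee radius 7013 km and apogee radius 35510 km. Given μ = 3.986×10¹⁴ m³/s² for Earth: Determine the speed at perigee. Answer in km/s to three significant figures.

Semi-major axis a = (r_p + r_a)/2 = 21262 km = 2.126×10⁷ m.
Vis-viva: v² = μ(2/r − 1/a) = 3.986×10¹⁴ × (2.852×10⁻⁷ − 4.703×10⁻⁸) = 9.493×10⁷ m²/s².
v = 9743 m/s = 9.743 km/s.

v ≈ 9.74 km/s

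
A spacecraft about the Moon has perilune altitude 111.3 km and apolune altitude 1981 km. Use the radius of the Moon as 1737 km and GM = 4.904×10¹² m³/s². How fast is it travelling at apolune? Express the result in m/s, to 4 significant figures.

v ≈ 935.9 m/s

r_p = 1737 + 111.3 = 1848.3 km = 1.8483×10⁶ m.
r_a = 1737 + 1981 = 3718.0 km = 3.7180×10⁶ m.
Semi-major axis a = (r_p + r_a)/2 = 2783.2 km = 2.783×10⁶ m.
Vis-viva: v² = μ(2/r − 1/a) = 4.904×10¹² × (5.379×10⁻⁷ − 3.593×10⁻⁷) = 8.759×10⁵ m²/s².
v = 935.9 m/s.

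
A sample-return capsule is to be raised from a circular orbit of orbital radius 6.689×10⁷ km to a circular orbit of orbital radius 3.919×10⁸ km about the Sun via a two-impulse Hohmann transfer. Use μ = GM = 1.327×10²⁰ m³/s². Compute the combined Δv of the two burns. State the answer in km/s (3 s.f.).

Δv_total ≈ 22.1 km/s

r₁ = 6.689×10⁷ km = 6.689×10¹⁰ m.
r₂ = 3.919×10⁸ km = 3.919×10¹¹ m.
Transfer ellipse a_t = (r₁ + r₂)/2 = 2.294×10¹¹ m.
At r₁: circular v_c1 = √(μ/r₁) = 44540 m/s; transfer-perihelion v_p = √[μ(2/r₁ − 1/a_t)] = 58220 m/s.
Δv₁ = v_p − v_c1 = 13680 m/s.
At r₂: circular v_c2 = √(μ/r₂) = 18400 m/s; transfer-aphelion v_a = √[μ(2/r₂ − 1/a_t)] = 9937 m/s.
Δv₂ = v_c2 − v_a = 8465 m/s.
Total Δv = Δv₁ + Δv₂ = 22140 m/s = 22.14 km/s.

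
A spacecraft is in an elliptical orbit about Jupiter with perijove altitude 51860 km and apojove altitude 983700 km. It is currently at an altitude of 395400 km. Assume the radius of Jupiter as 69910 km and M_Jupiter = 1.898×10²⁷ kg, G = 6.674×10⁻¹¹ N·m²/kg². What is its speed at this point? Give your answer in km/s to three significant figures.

v ≈ 18.1 km/s

μ = GM = 6.674×10⁻¹¹ × 1.898×10²⁷ = 1.267×10¹⁷ m³/s².
r_p = 69910 + 51860 = 121770 km = 1.2177×10⁸ m.
r_a = 69910 + 983700 = 1053600 km = 1.0536×10⁹ m.
r = 69910 + 395400 = 4.6531×10⁵ km = 4.653×10⁸ m.
Semi-major axis a = (r_p + r_a)/2 = 5.8769×10⁵ km = 5.877×10⁸ m.
Vis-viva: v² = μ(2/r − 1/a) = 1.267×10¹⁷ × (4.298×10⁻⁹ − 1.702×10⁻⁹) = 3.289×10⁸ m²/s².
v = 18140 m/s = 18.14 km/s.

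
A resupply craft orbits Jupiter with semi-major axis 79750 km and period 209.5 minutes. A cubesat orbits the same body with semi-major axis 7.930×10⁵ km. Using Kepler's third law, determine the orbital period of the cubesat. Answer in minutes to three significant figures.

Kepler's third law: T² ∝ a³, so T₂ = T₁ (a₂/a₁)^(3/2).
a₂/a₁ = 9.944, (a₂/a₁)^(3/2) = 31.36.
T₂ = 209.5 × 31.36 = 6569 minutes.

T₂ ≈ 6570 minutes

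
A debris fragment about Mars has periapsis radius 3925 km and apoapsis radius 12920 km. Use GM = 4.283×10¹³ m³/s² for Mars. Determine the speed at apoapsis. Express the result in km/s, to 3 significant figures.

v ≈ 1.24 km/s

Semi-major axis a = (r_p + r_a)/2 = 8422.5 km = 8.422×10⁶ m.
Vis-viva: v² = μ(2/r − 1/a) = 4.283×10¹³ × (1.548×10⁻⁷ − 1.187×10⁻⁷) = 1.545×10⁶ m²/s².
v = 1243 m/s = 1.243 km/s.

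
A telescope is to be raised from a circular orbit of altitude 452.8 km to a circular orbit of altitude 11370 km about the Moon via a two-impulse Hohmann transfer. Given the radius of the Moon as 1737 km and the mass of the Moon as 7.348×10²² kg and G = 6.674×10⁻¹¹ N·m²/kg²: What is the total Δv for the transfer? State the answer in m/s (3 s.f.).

μ = GM = 6.674×10⁻¹¹ × 7.348×10²² = 4.904×10¹² m³/s².
r₁ = 1737 + 452.8 = 2189.8 km = 2.1898×10⁶ m.
r₂ = 1737 + 11370 = 13107 km = 1.3107×10⁷ m.
Transfer ellipse a_t = (r₁ + r₂)/2 = 7.648×10⁶ m.
At r₁: circular v_c1 = √(μ/r₁) = 1496 m/s; transfer-perilune v_p = √[μ(2/r₁ − 1/a_t)] = 1959 m/s.
Δv₁ = v_p − v_c1 = 462.5 m/s.
At r₂: circular v_c2 = √(μ/r₂) = 611.7 m/s; transfer-apolune v_a = √[μ(2/r₂ − 1/a_t)] = 327.3 m/s.
Δv₂ = v_c2 − v_a = 284.4 m/s.
Total Δv = Δv₁ + Δv₂ = 746.9 m/s.

Δv_total ≈ 747 m/s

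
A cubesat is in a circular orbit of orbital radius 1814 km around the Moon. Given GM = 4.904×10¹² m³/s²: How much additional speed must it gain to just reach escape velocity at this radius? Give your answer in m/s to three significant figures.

r = 1814 km = 1.814×10⁶ m.
Circular speed v_c = √(μ/r) = 1644 m/s.
Escape speed v_esc = √(2μ/r) = √2 × v_c = 2325 m/s.
Δv = v_esc − v_c = 681.1 m/s.

Δv ≈ 681 m/s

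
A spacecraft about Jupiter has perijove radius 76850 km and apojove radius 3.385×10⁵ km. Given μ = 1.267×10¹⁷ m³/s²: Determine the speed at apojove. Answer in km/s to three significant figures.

Semi-major axis a = (r_p + r_a)/2 = 2.0768×10⁵ km = 2.077×10⁸ m.
Vis-viva: v² = μ(2/r − 1/a) = 1.267×10¹⁷ × (5.908×10⁻⁹ − 4.815×10⁻⁹) = 1.385×10⁸ m²/s².
v = 11770 m/s = 11.77 km/s.

v ≈ 11.8 km/s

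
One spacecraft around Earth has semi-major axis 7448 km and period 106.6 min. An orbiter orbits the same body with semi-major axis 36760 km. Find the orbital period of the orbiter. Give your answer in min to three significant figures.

Kepler's third law: T² ∝ a³, so T₂ = T₁ (a₂/a₁)^(3/2).
a₂/a₁ = 4.936, (a₂/a₁)^(3/2) = 10.96.
T₂ = 106.6 × 10.96 = 1169 min.

T₂ ≈ 1170 min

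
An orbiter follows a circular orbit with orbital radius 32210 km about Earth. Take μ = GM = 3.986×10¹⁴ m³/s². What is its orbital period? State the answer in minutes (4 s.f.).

r = 32210 km = 3.221×10⁷ m.
Kepler's third law: T = 2π√(r³/μ) = 2π√((3.221×10⁷)³ / 3.986×10¹⁴).
r³/μ = 8.384×10⁷ s², so T = 2π × 9.156×10³ = 5.753×10⁴ s.
Converting: 5.753×10⁴ s ÷ 60.00 = 958.8 minutes.

T ≈ 958.8 minutes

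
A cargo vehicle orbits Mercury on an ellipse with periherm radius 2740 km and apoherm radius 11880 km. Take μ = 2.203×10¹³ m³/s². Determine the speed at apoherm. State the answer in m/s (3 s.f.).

v ≈ 834 m/s

Semi-major axis a = (r_p + r_a)/2 = 7310.0 km = 7.310×10⁶ m.
Vis-viva: v² = μ(2/r − 1/a) = 2.203×10¹³ × (1.684×10⁻⁷ − 1.368×10⁻⁷) = 6.951×10⁵ m²/s².
v = 833.7 m/s.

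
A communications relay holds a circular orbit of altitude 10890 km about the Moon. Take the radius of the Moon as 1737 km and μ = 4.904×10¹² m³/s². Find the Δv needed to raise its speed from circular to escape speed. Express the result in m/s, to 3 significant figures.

r = 1737 + 10890 = 12627 km = 1.2627×10⁷ m.
Circular speed v_c = √(μ/r) = 623.2 m/s.
Escape speed v_esc = √(2μ/r) = √2 × v_c = 881.3 m/s.
Δv = v_esc − v_c = 258.1 m/s.

Δv ≈ 258 m/s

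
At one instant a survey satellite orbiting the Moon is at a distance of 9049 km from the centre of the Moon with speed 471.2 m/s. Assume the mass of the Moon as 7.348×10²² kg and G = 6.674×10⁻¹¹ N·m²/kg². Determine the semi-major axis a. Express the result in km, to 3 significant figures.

μ = GM = 6.674×10⁻¹¹ × 7.348×10²² = 4.904×10¹² m³/s².
r = 9.049×10⁶ m.
Vis-viva rearranged: 1/a = 2/r − v²/μ = 2.210×10⁻⁷ − 4.527×10⁻⁸ = 1.757×10⁻⁷ m⁻¹.
a = 5.690×10⁶ m = 5690.1 km.

a ≈ 5690 km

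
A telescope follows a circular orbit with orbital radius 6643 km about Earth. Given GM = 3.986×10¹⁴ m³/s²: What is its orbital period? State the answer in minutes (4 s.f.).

T ≈ 89.81 minutes

r = 6643 km = 6.643×10⁶ m.
Kepler's third law: T = 2π√(r³/μ) = 2π√((6.643×10⁶)³ / 3.986×10¹⁴).
r³/μ = 7.355×10⁵ s², so T = 2π × 8.576×10² = 5.388×10³ s.
Converting: 5.388×10³ s ÷ 60.00 = 89.81 minutes.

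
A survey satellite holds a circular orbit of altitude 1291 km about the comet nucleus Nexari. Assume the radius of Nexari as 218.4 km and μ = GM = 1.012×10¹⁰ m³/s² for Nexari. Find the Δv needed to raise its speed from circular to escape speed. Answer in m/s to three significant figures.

r = 218.4 + 1291 = 1509.4 km = 1.5094×10⁶ m.
Circular speed v_c = √(μ/r) = 81.88 m/s.
Escape speed v_esc = √(2μ/r) = √2 × v_c = 115.8 m/s.
Δv = v_esc − v_c = 33.92 m/s.

Δv ≈ 33.9 m/s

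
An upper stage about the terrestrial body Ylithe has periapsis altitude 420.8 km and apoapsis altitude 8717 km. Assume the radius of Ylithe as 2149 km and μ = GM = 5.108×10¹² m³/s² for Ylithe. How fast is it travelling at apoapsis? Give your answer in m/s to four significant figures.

r_p = 2149 + 420.8 = 2569.8 km = 2.5698×10⁶ m.
r_a = 2149 + 8717 = 10866 km = 1.0866×10⁷ m.
Semi-major axis a = (r_p + r_a)/2 = 6717.9 km = 6.718×10⁶ m.
Vis-viva: v² = μ(2/r − 1/a) = 5.108×10¹² × (1.841×10⁻⁷ − 1.489×10⁻⁷) = 1.798×10⁵ m²/s².
v = 424.1 m/s.

v ≈ 424.1 m/s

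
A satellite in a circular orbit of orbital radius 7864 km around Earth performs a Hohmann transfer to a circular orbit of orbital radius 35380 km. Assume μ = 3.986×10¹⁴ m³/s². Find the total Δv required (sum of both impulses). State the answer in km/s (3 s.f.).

Δv_total ≈ 3.32 km/s

r₁ = 7864 km = 7.864×10⁶ m.
r₂ = 35380 km = 3.538×10⁷ m.
Transfer ellipse a_t = (r₁ + r₂)/2 = 2.162×10⁷ m.
At r₁: circular v_c1 = √(μ/r₁) = 7119 m/s; transfer-perigee v_p = √[μ(2/r₁ − 1/a_t)] = 9107 m/s.
Δv₁ = v_p − v_c1 = 1988 m/s.
At r₂: circular v_c2 = √(μ/r₂) = 3357 m/s; transfer-apogee v_a = √[μ(2/r₂ − 1/a_t)] = 2024 m/s.
Δv₂ = v_c2 − v_a = 1332 m/s.
Total Δv = Δv₁ + Δv₂ = 3320 m/s = 3.320 km/s.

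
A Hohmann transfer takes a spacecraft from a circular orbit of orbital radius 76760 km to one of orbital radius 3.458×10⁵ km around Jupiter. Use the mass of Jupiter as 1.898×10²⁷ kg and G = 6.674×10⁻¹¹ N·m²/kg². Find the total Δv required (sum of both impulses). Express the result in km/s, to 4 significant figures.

μ = GM = 6.674×10⁻¹¹ × 1.898×10²⁷ = 1.267×10¹⁷ m³/s².
r₁ = 76760 km = 7.676×10⁷ m.
r₂ = 3.458×10⁵ km = 3.458×10⁸ m.
Transfer ellipse a_t = (r₁ + r₂)/2 = 2.113×10⁸ m.
At r₁: circular v_c1 = √(μ/r₁) = 40620 m/s; transfer-perijove v_p = √[μ(2/r₁ − 1/a_t)] = 51970 m/s.
Δv₁ = v_p − v_c1 = 11350 m/s.
At r₂: circular v_c2 = √(μ/r₂) = 19140 m/s; transfer-apojove v_a = √[μ(2/r₂ − 1/a_t)] = 11540 m/s.
Δv₂ = v_c2 − v_a = 7603 m/s.
Total Δv = Δv₁ + Δv₂ = 18950 m/s = 18.95 km/s.

Δv_total ≈ 18.95 km/s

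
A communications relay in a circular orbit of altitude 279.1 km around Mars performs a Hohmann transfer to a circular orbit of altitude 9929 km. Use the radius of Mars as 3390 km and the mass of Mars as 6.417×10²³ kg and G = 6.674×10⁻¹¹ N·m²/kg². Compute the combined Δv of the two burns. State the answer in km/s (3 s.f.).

Δv_total ≈ 1.48 km/s

μ = GM = 6.674×10⁻¹¹ × 6.417×10²³ = 4.283×10¹³ m³/s².
r₁ = 3390 + 279.1 = 3669.1 km = 3.6691×10⁶ m.
r₂ = 3390 + 9929 = 13319 km = 1.3319×10⁷ m.
Transfer ellipse a_t = (r₁ + r₂)/2 = 8.494×10⁶ m.
At r₁: circular v_c1 = √(μ/r₁) = 3416 m/s; transfer-periapsis v_p = √[μ(2/r₁ − 1/a_t)] = 4278 m/s.
Δv₁ = v_p − v_c1 = 861.7 m/s.
At r₂: circular v_c2 = √(μ/r₂) = 1793 m/s; transfer-apoapsis v_a = √[μ(2/r₂ − 1/a_t)] = 1179 m/s.
Δv₂ = v_c2 − v_a = 614.6 m/s.
Total Δv = Δv₁ + Δv₂ = 1476 m/s = 1.476 km/s.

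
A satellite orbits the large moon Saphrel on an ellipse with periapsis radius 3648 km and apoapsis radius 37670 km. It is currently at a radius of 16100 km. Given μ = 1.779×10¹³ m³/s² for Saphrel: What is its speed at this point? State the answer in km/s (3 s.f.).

v ≈ 1.16 km/s

Semi-major axis a = (r_p + r_a)/2 = 20659 km = 2.066×10⁷ m.
Vis-viva: v² = μ(2/r − 1/a) = 1.779×10¹³ × (1.242×10⁻⁷ − 4.841×10⁻⁸) = 1.349×10⁶ m²/s².
v = 1161 m/s = 1.161 km/s.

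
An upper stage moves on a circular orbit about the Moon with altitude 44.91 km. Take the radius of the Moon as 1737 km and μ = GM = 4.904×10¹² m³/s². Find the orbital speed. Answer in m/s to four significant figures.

r = 1737 + 44.91 = 1781.9 km = 1.7819×10⁶ m.
For a circular orbit v = √(μ/r) = √(4.904×10¹² / 1.782×10⁶) = √(2.752×10⁶) = 1659 m/s.

v ≈ 1659 m/s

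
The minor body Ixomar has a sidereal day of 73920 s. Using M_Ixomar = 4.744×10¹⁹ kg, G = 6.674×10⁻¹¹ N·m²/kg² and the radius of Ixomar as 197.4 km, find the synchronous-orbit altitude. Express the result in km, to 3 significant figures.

μ = GM = 6.674×10⁻¹¹ × 4.744×10¹⁹ = 3.166×10⁹ m³/s².
A synchronous orbit has period T, so by Kepler's third law a = (μT²/4π²)^(1/3).
μT²/4π² = 3.166×10⁹ × (7.392×10⁴)² / 39.48 = 4.382×10¹⁷ m³.
a = 7.596×10⁵ m = 759.57 km.
Altitude h = a − R = 759.57 − 197.4 = 562.17 km.

h_sync ≈ 562 km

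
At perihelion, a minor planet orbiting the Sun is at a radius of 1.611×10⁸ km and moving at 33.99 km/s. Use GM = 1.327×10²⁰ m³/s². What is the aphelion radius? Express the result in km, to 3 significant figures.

r_p = 1.611×10¹¹ m.
Specific energy ε = v²/2 − μ/r = -2.461×10⁸ J/kg, so a = −μ/(2ε) = 2.697×10¹¹ m.
The apsides satisfy r_p + r_a = 2a, so the aphelion radius is 2a − r_p = 3.782×10¹¹ m = 3.7822×10⁸ km.

aphelion radius ≈ 3.78×10⁸ km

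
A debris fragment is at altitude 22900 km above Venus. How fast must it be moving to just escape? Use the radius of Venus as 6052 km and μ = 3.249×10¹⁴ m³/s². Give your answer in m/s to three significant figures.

v_esc ≈ 4740 m/s

r = 6052 + 22900 = 28952 km = 2.8952×10⁷ m.
Escape speed v_esc = √(2μ/r) = √(2 × 3.249×10¹⁴ / 2.895×10⁷) = √(2.244×10⁷) = 4738 m/s.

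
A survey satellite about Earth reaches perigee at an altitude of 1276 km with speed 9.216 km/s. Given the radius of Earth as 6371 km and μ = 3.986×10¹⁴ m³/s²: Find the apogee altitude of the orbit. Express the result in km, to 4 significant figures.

apogee altitude ≈ 27250 km

r_p = 6371 + 1276 = 7647.0 km = 7.647×10⁶ m.
Specific energy ε = v²/2 − μ/r = -9.658×10⁶ J/kg, so a = −μ/(2ε) = 2.064×10⁷ m.
The apsides satisfy r_p + r_a = 2a, so the apogee radius is 2a − r_p = 3.363×10⁷ m = 33626 km.
Apogee altitude = 33626 − 6371 = 27255 km.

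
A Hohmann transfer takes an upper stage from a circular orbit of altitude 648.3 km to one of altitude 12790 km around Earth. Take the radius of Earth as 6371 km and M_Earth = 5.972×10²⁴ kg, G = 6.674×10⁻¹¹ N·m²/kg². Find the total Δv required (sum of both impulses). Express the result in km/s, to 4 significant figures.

Δv_total ≈ 2.802 km/s

μ = GM = 6.674×10⁻¹¹ × 5.972×10²⁴ = 3.986×10¹⁴ m³/s².
r₁ = 6371 + 648.3 = 7019.3 km = 7.0193×10⁶ m.
r₂ = 6371 + 12790 = 19161 km = 1.9161×10⁷ m.
Transfer ellipse a_t = (r₁ + r₂)/2 = 1.309×10⁷ m.
At r₁: circular v_c1 = √(μ/r₁) = 7535 m/s; transfer-perigee v_p = √[μ(2/r₁ − 1/a_t)] = 9117 m/s.
Δv₁ = v_p − v_c1 = 1581 m/s.
At r₂: circular v_c2 = √(μ/r₂) = 4561 m/s; transfer-apogee v_a = √[μ(2/r₂ − 1/a_t)] = 3340 m/s.
Δv₂ = v_c2 − v_a = 1221 m/s.
Total Δv = Δv₁ + Δv₂ = 2802 m/s = 2.802 km/s.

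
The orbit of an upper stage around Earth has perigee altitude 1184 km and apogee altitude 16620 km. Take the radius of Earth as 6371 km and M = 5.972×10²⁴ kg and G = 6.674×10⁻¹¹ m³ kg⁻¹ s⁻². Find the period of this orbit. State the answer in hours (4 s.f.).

μ = GM = 6.674×10⁻¹¹ × 5.972×10²⁴ = 3.986×10¹⁴ m³/s².
r_p = 6371 + 1184 = 7555.0 km = 7.5550×10⁶ m.
r_a = 6371 + 16620 = 22991 km = 2.2991×10⁷ m.
Semi-major axis a = (r_p + r_a)/2 = (7555.0 + 22991)/2 = 15273 km = 1.527×10⁷ m.
By Kepler's third law T = 2π√(a³/μ) = 2π × 2.990×10³ = 1.879×10⁴ s.
= 5.218 hours.

T ≈ 5.218 hours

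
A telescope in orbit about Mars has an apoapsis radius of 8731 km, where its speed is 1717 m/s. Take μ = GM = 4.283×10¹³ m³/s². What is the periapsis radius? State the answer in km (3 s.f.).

r_a = 8.731×10⁶ m.
Specific energy ε = v²/2 − μ/r = -3.431×10⁶ J/kg, so a = −μ/(2ε) = 6.241×10⁶ m.
The apsides satisfy r_p + r_a = 2a, so the periapsis radius is 2a − r_a = 3.751×10⁶ m = 3750.6 km.

periapsis radius ≈ 3750 km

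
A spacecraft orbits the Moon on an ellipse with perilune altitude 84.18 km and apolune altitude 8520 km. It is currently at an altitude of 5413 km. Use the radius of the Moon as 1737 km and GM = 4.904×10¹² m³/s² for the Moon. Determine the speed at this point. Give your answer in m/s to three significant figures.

r_p = 1737 + 84.18 = 1821.2 km = 1.8212×10⁶ m.
r_a = 1737 + 8520 = 10257 km = 1.0257×10⁷ m.
r = 1737 + 5413 = 7150.0 km = 7.150×10⁶ m.
Semi-major axis a = (r_p + r_a)/2 = 6039.1 km = 6.039×10⁶ m.
Vis-viva: v² = μ(2/r − 1/a) = 4.904×10¹² × (2.797×10⁻⁷ − 1.656×10⁻⁷) = 5.597×10⁵ m²/s².
v = 748.1 m/s.

v ≈ 748 m/s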